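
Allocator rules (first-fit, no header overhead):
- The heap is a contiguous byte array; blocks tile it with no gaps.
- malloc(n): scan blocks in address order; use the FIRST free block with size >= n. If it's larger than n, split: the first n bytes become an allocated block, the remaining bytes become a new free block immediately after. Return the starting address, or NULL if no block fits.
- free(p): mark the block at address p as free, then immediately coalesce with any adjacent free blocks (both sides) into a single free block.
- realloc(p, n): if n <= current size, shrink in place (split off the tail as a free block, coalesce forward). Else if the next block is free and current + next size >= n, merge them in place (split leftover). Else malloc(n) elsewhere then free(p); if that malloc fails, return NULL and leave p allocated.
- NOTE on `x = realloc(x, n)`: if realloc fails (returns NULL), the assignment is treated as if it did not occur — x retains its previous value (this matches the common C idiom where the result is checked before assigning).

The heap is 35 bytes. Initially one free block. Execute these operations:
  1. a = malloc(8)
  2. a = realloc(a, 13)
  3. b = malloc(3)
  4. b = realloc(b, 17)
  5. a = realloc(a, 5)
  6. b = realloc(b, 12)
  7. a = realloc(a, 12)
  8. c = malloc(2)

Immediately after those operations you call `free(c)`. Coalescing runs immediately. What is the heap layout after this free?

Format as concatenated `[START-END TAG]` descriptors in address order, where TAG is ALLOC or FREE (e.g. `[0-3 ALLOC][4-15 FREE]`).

Op 1: a = malloc(8) -> a = 0; heap: [0-7 ALLOC][8-34 FREE]
Op 2: a = realloc(a, 13) -> a = 0; heap: [0-12 ALLOC][13-34 FREE]
Op 3: b = malloc(3) -> b = 13; heap: [0-12 ALLOC][13-15 ALLOC][16-34 FREE]
Op 4: b = realloc(b, 17) -> b = 13; heap: [0-12 ALLOC][13-29 ALLOC][30-34 FREE]
Op 5: a = realloc(a, 5) -> a = 0; heap: [0-4 ALLOC][5-12 FREE][13-29 ALLOC][30-34 FREE]
Op 6: b = realloc(b, 12) -> b = 13; heap: [0-4 ALLOC][5-12 FREE][13-24 ALLOC][25-34 FREE]
Op 7: a = realloc(a, 12) -> a = 0; heap: [0-11 ALLOC][12-12 FREE][13-24 ALLOC][25-34 FREE]
Op 8: c = malloc(2) -> c = 25; heap: [0-11 ALLOC][12-12 FREE][13-24 ALLOC][25-26 ALLOC][27-34 FREE]
free(c): c = 25 -> block [25-26 ALLOC]; mark free, coalesce with adjacent free neighbors -> [0-11 ALLOC][12-12 FREE][13-24 ALLOC][25-34 FREE]

Answer: [0-11 ALLOC][12-12 FREE][13-24 ALLOC][25-34 FREE]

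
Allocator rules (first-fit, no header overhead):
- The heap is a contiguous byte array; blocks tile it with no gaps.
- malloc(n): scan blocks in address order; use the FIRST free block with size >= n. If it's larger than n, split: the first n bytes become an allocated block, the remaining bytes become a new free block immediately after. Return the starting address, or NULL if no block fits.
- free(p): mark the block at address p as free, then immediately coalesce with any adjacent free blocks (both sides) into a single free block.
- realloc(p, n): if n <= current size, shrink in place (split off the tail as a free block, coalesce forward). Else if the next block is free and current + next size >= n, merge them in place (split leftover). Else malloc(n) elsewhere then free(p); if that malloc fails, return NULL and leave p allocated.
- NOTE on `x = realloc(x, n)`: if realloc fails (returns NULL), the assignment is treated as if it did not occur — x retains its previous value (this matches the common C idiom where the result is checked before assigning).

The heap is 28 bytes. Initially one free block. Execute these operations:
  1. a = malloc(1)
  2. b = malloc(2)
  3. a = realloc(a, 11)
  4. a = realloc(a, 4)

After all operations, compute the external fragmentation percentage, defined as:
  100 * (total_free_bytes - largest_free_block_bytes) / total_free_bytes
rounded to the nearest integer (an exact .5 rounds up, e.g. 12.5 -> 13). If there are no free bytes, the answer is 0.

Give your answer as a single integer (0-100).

Op 1: a = malloc(1) -> a = 0; heap: [0-0 ALLOC][1-27 FREE]
Op 2: b = malloc(2) -> b = 1; heap: [0-0 ALLOC][1-2 ALLOC][3-27 FREE]
Op 3: a = realloc(a, 11) -> a = 3; heap: [0-0 FREE][1-2 ALLOC][3-13 ALLOC][14-27 FREE]
Op 4: a = realloc(a, 4) -> a = 3; heap: [0-0 FREE][1-2 ALLOC][3-6 ALLOC][7-27 FREE]
Free blocks: [1 21] total_free=22 largest=21 -> 100*(22-21)/22 = 100/22 ≈ 4.545 -> rounds to 5

Answer: 5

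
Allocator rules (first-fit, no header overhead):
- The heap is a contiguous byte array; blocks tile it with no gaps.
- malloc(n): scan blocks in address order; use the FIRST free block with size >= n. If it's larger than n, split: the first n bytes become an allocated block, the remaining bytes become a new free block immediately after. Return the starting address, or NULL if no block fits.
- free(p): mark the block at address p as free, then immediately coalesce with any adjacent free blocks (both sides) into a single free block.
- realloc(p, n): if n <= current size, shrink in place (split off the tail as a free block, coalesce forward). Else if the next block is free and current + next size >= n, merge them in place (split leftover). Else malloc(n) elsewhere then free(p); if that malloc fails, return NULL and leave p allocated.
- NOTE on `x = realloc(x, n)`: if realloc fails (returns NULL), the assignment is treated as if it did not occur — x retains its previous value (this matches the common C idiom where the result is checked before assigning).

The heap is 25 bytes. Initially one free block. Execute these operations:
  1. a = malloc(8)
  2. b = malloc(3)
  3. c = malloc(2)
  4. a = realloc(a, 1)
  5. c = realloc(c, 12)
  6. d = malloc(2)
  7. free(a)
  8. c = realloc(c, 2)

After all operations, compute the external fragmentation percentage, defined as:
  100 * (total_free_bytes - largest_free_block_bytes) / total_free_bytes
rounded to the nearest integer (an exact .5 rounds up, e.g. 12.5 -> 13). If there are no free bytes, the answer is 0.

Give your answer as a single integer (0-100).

Answer: 33

Derivation:
Op 1: a = malloc(8) -> a = 0; heap: [0-7 ALLOC][8-24 FREE]
Op 2: b = malloc(3) -> b = 8; heap: [0-7 ALLOC][8-10 ALLOC][11-24 FREE]
Op 3: c = malloc(2) -> c = 11; heap: [0-7 ALLOC][8-10 ALLOC][11-12 ALLOC][13-24 FREE]
Op 4: a = realloc(a, 1) -> a = 0; heap: [0-0 ALLOC][1-7 FREE][8-10 ALLOC][11-12 ALLOC][13-24 FREE]
Op 5: c = realloc(c, 12) -> c = 11; heap: [0-0 ALLOC][1-7 FREE][8-10 ALLOC][11-22 ALLOC][23-24 FREE]
Op 6: d = malloc(2) -> d = 1; heap: [0-0 ALLOC][1-2 ALLOC][3-7 FREE][8-10 ALLOC][11-22 ALLOC][23-24 FREE]
Op 7: free(a) -> (freed a); heap: [0-0 FREE][1-2 ALLOC][3-7 FREE][8-10 ALLOC][11-22 ALLOC][23-24 FREE]
Op 8: c = realloc(c, 2) -> c = 11; heap: [0-0 FREE][1-2 ALLOC][3-7 FREE][8-10 ALLOC][11-12 ALLOC][13-24 FREE]
Free blocks: [1 5 12] total_free=18 largest=12 -> 100*(18-12)/18 = 600/18 ≈ 33.333 -> rounds to 33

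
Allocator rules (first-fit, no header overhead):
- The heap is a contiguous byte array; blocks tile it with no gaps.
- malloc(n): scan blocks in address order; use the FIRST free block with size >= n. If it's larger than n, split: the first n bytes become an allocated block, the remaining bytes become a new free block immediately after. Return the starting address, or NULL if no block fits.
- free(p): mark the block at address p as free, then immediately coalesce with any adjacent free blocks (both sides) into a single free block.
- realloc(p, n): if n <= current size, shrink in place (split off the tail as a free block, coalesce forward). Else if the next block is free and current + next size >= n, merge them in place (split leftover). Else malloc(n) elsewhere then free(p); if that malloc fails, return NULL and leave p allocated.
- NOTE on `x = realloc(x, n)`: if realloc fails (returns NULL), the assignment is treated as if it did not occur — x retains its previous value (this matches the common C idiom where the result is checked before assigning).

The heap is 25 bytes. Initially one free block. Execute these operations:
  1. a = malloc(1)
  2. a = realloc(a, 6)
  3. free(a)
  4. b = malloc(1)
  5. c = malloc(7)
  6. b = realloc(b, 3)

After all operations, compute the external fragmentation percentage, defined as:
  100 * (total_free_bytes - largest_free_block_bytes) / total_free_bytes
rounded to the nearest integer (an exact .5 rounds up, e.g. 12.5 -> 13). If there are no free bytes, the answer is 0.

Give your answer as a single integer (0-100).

Answer: 7

Derivation:
Op 1: a = malloc(1) -> a = 0; heap: [0-0 ALLOC][1-24 FREE]
Op 2: a = realloc(a, 6) -> a = 0; heap: [0-5 ALLOC][6-24 FREE]
Op 3: free(a) -> (freed a); heap: [0-24 FREE]
Op 4: b = malloc(1) -> b = 0; heap: [0-0 ALLOC][1-24 FREE]
Op 5: c = malloc(7) -> c = 1; heap: [0-0 ALLOC][1-7 ALLOC][8-24 FREE]
Op 6: b = realloc(b, 3) -> b = 8; heap: [0-0 FREE][1-7 ALLOC][8-10 ALLOC][11-24 FREE]
Free blocks: [1 14] total_free=15 largest=14 -> 100*(15-14)/15 = 100/15 ≈ 6.667 -> rounds to 7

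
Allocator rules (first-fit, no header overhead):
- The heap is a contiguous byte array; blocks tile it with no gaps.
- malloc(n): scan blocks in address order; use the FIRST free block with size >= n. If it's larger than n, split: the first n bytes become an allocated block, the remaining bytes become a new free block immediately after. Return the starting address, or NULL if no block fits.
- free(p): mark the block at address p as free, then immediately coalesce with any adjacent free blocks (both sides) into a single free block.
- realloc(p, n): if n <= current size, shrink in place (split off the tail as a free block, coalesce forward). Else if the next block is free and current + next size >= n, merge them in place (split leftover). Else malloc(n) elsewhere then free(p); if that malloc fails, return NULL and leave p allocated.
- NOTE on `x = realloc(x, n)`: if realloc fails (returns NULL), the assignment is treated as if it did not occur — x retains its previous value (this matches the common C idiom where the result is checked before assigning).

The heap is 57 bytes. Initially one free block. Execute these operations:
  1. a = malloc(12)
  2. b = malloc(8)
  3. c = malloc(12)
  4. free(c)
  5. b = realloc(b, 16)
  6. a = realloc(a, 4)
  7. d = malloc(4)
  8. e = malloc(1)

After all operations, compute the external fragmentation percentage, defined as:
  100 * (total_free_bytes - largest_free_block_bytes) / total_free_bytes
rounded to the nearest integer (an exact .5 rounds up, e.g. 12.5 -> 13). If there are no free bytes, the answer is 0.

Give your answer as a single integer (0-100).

Answer: 9

Derivation:
Op 1: a = malloc(12) -> a = 0; heap: [0-11 ALLOC][12-56 FREE]
Op 2: b = malloc(8) -> b = 12; heap: [0-11 ALLOC][12-19 ALLOC][20-56 FREE]
Op 3: c = malloc(12) -> c = 20; heap: [0-11 ALLOC][12-19 ALLOC][20-31 ALLOC][32-56 FREE]
Op 4: free(c) -> (freed c); heap: [0-11 ALLOC][12-19 ALLOC][20-56 FREE]
Op 5: b = realloc(b, 16) -> b = 12; heap: [0-11 ALLOC][12-27 ALLOC][28-56 FREE]
Op 6: a = realloc(a, 4) -> a = 0; heap: [0-3 ALLOC][4-11 FREE][12-27 ALLOC][28-56 FREE]
Op 7: d = malloc(4) -> d = 4; heap: [0-3 ALLOC][4-7 ALLOC][8-11 FREE][12-27 ALLOC][28-56 FREE]
Op 8: e = malloc(1) -> e = 8; heap: [0-3 ALLOC][4-7 ALLOC][8-8 ALLOC][9-11 FREE][12-27 ALLOC][28-56 FREE]
Free blocks: [3 29] total_free=32 largest=29 -> 100*(32-29)/32 = 300/32 = 9.375 -> rounds to 9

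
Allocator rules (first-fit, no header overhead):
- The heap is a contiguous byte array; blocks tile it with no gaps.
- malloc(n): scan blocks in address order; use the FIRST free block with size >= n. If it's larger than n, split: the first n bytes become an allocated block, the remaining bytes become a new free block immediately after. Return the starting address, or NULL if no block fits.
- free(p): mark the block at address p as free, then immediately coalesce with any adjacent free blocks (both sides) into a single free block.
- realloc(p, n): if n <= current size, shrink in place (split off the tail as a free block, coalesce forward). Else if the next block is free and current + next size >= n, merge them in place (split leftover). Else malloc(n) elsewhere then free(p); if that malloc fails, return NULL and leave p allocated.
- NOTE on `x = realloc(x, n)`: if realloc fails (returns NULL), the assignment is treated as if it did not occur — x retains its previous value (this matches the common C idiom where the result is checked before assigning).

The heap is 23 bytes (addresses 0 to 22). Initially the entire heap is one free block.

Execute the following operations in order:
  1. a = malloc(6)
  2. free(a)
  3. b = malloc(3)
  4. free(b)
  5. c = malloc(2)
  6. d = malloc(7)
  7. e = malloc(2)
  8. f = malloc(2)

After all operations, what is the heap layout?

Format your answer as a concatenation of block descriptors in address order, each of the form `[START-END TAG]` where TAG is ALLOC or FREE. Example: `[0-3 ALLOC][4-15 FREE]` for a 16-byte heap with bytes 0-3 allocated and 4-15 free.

Answer: [0-1 ALLOC][2-8 ALLOC][9-10 ALLOC][11-12 ALLOC][13-22 FREE]

Derivation:
Op 1: a = malloc(6) -> a = 0; heap: [0-5 ALLOC][6-22 FREE]
Op 2: free(a) -> (freed a); heap: [0-22 FREE]
Op 3: b = malloc(3) -> b = 0; heap: [0-2 ALLOC][3-22 FREE]
Op 4: free(b) -> (freed b); heap: [0-22 FREE]
Op 5: c = malloc(2) -> c = 0; heap: [0-1 ALLOC][2-22 FREE]
Op 6: d = malloc(7) -> d = 2; heap: [0-1 ALLOC][2-8 ALLOC][9-22 FREE]
Op 7: e = malloc(2) -> e = 9; heap: [0-1 ALLOC][2-8 ALLOC][9-10 ALLOC][11-22 FREE]
Op 8: f = malloc(2) -> f = 11; heap: [0-1 ALLOC][2-8 ALLOC][9-10 ALLOC][11-12 ALLOC][13-22 FREE]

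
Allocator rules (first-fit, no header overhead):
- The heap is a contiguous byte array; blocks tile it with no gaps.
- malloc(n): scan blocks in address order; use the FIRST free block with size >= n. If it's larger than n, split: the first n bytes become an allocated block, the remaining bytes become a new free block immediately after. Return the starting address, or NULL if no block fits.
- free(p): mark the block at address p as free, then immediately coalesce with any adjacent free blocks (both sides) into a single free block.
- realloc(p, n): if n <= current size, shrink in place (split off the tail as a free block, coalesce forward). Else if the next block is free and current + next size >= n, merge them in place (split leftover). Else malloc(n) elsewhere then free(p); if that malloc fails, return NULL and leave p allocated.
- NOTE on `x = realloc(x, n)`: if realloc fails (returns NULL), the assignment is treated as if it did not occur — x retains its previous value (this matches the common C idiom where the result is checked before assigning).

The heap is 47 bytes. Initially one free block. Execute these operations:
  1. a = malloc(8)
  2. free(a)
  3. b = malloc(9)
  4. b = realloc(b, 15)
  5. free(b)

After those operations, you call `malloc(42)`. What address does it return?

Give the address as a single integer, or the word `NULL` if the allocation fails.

Answer: 0

Derivation:
Op 1: a = malloc(8) -> a = 0; heap: [0-7 ALLOC][8-46 FREE]
Op 2: free(a) -> (freed a); heap: [0-46 FREE]
Op 3: b = malloc(9) -> b = 0; heap: [0-8 ALLOC][9-46 FREE]
Op 4: b = realloc(b, 15) -> b = 0; heap: [0-14 ALLOC][15-46 FREE]
Op 5: free(b) -> (freed b); heap: [0-46 FREE]
malloc(42): first-fit scan over [0-46 FREE] -> 0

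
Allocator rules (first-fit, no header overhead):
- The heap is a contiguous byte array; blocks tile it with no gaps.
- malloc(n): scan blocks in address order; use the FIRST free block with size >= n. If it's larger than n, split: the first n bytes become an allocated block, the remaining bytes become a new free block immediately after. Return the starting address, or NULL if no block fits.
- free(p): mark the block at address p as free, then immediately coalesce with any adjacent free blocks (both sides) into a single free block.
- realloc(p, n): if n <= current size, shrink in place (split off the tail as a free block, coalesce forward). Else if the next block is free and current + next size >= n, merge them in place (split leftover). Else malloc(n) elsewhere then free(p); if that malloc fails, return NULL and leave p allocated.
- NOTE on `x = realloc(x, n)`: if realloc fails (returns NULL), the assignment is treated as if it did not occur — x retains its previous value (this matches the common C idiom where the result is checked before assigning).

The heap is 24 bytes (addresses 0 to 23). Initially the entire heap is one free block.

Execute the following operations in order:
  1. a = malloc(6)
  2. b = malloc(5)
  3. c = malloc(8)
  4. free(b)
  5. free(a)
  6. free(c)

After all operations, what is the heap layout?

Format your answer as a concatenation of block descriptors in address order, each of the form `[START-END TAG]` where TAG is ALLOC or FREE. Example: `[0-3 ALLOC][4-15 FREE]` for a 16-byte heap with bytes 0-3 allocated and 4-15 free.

Op 1: a = malloc(6) -> a = 0; heap: [0-5 ALLOC][6-23 FREE]
Op 2: b = malloc(5) -> b = 6; heap: [0-5 ALLOC][6-10 ALLOC][11-23 FREE]
Op 3: c = malloc(8) -> c = 11; heap: [0-5 ALLOC][6-10 ALLOC][11-18 ALLOC][19-23 FREE]
Op 4: free(b) -> (freed b); heap: [0-5 ALLOC][6-10 FREE][11-18 ALLOC][19-23 FREE]
Op 5: free(a) -> (freed a); heap: [0-10 FREE][11-18 ALLOC][19-23 FREE]
Op 6: free(c) -> (freed c); heap: [0-23 FREE]

Answer: [0-23 FREE]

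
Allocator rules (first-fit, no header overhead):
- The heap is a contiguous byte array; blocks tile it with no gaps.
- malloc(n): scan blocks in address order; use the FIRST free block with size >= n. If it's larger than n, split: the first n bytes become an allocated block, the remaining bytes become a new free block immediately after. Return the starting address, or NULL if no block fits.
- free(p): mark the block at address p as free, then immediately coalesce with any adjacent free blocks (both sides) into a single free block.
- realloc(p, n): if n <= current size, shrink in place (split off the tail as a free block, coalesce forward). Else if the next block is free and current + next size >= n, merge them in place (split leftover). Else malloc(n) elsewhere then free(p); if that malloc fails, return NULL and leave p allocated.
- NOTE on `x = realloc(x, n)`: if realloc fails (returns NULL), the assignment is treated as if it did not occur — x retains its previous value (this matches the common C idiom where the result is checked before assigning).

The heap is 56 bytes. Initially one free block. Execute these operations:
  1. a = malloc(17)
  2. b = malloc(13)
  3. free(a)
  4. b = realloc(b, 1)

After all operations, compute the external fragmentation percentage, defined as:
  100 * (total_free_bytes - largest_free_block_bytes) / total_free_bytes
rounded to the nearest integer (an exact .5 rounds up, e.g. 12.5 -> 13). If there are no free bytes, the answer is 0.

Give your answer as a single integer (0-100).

Op 1: a = malloc(17) -> a = 0; heap: [0-16 ALLOC][17-55 FREE]
Op 2: b = malloc(13) -> b = 17; heap: [0-16 ALLOC][17-29 ALLOC][30-55 FREE]
Op 3: free(a) -> (freed a); heap: [0-16 FREE][17-29 ALLOC][30-55 FREE]
Op 4: b = realloc(b, 1) -> b = 17; heap: [0-16 FREE][17-17 ALLOC][18-55 FREE]
Free blocks: [17 38] total_free=55 largest=38 -> 100*(55-38)/55 = 1700/55 ≈ 30.909 -> rounds to 31

Answer: 31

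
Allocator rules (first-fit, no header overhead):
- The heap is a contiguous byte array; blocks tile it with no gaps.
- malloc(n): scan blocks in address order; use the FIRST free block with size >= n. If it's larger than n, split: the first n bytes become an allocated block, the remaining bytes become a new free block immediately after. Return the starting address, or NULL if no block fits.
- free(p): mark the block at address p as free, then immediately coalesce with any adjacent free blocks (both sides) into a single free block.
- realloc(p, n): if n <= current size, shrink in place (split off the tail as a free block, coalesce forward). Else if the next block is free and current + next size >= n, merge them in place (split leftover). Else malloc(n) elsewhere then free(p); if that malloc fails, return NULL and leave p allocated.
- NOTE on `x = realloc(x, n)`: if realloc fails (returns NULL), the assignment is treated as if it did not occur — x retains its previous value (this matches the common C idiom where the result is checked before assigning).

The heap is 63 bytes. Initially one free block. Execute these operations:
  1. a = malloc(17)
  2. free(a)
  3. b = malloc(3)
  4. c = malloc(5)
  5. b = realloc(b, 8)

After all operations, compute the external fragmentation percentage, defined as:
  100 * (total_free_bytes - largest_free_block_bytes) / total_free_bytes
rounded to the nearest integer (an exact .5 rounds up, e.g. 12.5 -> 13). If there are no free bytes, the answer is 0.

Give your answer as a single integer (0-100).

Answer: 6

Derivation:
Op 1: a = malloc(17) -> a = 0; heap: [0-16 ALLOC][17-62 FREE]
Op 2: free(a) -> (freed a); heap: [0-62 FREE]
Op 3: b = malloc(3) -> b = 0; heap: [0-2 ALLOC][3-62 FREE]
Op 4: c = malloc(5) -> c = 3; heap: [0-2 ALLOC][3-7 ALLOC][8-62 FREE]
Op 5: b = realloc(b, 8) -> b = 8; heap: [0-2 FREE][3-7 ALLOC][8-15 ALLOC][16-62 FREE]
Free blocks: [3 47] total_free=50 largest=47 -> 100*(50-47)/50 = 300/50 = 6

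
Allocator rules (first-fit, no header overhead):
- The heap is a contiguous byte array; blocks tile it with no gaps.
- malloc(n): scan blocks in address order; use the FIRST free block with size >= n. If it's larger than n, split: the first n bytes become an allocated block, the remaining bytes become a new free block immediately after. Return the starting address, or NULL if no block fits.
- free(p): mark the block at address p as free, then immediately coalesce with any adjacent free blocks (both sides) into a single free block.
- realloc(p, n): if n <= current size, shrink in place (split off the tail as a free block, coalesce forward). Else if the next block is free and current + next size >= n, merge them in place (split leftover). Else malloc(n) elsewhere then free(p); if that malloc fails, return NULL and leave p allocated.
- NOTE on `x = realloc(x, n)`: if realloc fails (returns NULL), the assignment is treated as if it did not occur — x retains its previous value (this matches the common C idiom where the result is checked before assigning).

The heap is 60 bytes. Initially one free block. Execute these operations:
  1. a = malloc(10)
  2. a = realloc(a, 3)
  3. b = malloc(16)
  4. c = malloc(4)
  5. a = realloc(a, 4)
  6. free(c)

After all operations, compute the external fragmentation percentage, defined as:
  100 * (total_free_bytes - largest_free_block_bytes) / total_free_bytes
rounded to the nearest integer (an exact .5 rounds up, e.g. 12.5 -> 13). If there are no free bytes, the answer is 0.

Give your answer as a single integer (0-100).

Answer: 18

Derivation:
Op 1: a = malloc(10) -> a = 0; heap: [0-9 ALLOC][10-59 FREE]
Op 2: a = realloc(a, 3) -> a = 0; heap: [0-2 ALLOC][3-59 FREE]
Op 3: b = malloc(16) -> b = 3; heap: [0-2 ALLOC][3-18 ALLOC][19-59 FREE]
Op 4: c = malloc(4) -> c = 19; heap: [0-2 ALLOC][3-18 ALLOC][19-22 ALLOC][23-59 FREE]
Op 5: a = realloc(a, 4) -> a = 23; heap: [0-2 FREE][3-18 ALLOC][19-22 ALLOC][23-26 ALLOC][27-59 FREE]
Op 6: free(c) -> (freed c); heap: [0-2 FREE][3-18 ALLOC][19-22 FREE][23-26 ALLOC][27-59 FREE]
Free blocks: [3 4 33] total_free=40 largest=33 -> 100*(40-33)/40 = 700/40 = 17.5 -> rounds to 18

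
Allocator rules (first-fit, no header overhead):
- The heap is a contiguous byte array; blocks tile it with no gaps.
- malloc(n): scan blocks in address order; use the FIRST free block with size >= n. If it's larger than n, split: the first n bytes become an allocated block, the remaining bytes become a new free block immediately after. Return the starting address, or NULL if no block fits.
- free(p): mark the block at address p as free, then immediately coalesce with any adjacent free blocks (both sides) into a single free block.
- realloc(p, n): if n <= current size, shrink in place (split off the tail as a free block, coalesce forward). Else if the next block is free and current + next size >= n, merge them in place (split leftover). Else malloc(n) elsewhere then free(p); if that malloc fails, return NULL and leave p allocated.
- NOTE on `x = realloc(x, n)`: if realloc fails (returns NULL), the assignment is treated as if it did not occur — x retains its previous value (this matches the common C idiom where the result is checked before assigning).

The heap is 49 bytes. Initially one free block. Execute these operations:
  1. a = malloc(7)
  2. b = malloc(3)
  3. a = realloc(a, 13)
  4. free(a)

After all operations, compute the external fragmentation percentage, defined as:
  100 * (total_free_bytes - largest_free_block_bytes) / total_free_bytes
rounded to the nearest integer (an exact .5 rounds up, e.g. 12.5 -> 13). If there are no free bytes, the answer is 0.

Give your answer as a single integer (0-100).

Answer: 15

Derivation:
Op 1: a = malloc(7) -> a = 0; heap: [0-6 ALLOC][7-48 FREE]
Op 2: b = malloc(3) -> b = 7; heap: [0-6 ALLOC][7-9 ALLOC][10-48 FREE]
Op 3: a = realloc(a, 13) -> a = 10; heap: [0-6 FREE][7-9 ALLOC][10-22 ALLOC][23-48 FREE]
Op 4: free(a) -> (freed a); heap: [0-6 FREE][7-9 ALLOC][10-48 FREE]
Free blocks: [7 39] total_free=46 largest=39 -> 100*(46-39)/46 = 700/46 ≈ 15.217 -> rounds to 15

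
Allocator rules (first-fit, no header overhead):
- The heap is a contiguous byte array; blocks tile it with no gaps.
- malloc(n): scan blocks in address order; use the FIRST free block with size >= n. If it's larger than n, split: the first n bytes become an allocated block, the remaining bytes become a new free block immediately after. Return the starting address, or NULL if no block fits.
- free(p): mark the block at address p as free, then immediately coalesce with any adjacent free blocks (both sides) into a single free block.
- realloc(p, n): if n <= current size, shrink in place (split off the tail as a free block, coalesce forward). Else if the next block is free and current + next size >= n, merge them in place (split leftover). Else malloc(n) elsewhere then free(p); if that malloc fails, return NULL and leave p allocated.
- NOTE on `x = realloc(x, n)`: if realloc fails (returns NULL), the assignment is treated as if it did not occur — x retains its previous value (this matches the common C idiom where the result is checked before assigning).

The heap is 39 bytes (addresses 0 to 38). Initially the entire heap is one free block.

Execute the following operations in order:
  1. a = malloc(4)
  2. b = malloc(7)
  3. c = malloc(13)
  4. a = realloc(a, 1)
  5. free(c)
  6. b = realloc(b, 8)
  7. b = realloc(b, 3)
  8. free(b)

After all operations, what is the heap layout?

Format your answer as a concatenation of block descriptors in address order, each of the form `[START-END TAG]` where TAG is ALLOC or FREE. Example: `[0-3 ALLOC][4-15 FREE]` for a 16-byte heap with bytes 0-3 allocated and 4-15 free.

Op 1: a = malloc(4) -> a = 0; heap: [0-3 ALLOC][4-38 FREE]
Op 2: b = malloc(7) -> b = 4; heap: [0-3 ALLOC][4-10 ALLOC][11-38 FREE]
Op 3: c = malloc(13) -> c = 11; heap: [0-3 ALLOC][4-10 ALLOC][11-23 ALLOC][24-38 FREE]
Op 4: a = realloc(a, 1) -> a = 0; heap: [0-0 ALLOC][1-3 FREE][4-10 ALLOC][11-23 ALLOC][24-38 FREE]
Op 5: free(c) -> (freed c); heap: [0-0 ALLOC][1-3 FREE][4-10 ALLOC][11-38 FREE]
Op 6: b = realloc(b, 8) -> b = 4; heap: [0-0 ALLOC][1-3 FREE][4-11 ALLOC][12-38 FREE]
Op 7: b = realloc(b, 3) -> b = 4; heap: [0-0 ALLOC][1-3 FREE][4-6 ALLOC][7-38 FREE]
Op 8: free(b) -> (freed b); heap: [0-0 ALLOC][1-38 FREE]

Answer: [0-0 ALLOC][1-38 FREE]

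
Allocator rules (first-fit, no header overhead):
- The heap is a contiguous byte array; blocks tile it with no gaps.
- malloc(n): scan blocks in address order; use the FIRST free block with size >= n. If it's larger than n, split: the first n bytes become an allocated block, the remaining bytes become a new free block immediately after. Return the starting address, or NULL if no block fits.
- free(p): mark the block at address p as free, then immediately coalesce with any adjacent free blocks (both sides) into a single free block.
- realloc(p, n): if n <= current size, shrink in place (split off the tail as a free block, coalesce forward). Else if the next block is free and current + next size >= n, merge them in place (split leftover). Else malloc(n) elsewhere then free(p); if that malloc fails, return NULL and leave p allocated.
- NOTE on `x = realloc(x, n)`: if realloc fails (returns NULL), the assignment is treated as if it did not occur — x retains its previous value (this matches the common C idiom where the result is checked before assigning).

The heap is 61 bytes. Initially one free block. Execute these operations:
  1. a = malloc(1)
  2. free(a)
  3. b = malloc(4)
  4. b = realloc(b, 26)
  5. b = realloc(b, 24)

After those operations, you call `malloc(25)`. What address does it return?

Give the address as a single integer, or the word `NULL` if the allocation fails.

Op 1: a = malloc(1) -> a = 0; heap: [0-0 ALLOC][1-60 FREE]
Op 2: free(a) -> (freed a); heap: [0-60 FREE]
Op 3: b = malloc(4) -> b = 0; heap: [0-3 ALLOC][4-60 FREE]
Op 4: b = realloc(b, 26) -> b = 0; heap: [0-25 ALLOC][26-60 FREE]
Op 5: b = realloc(b, 24) -> b = 0; heap: [0-23 ALLOC][24-60 FREE]
malloc(25): first-fit scan over [0-23 ALLOC][24-60 FREE] -> 24

Answer: 24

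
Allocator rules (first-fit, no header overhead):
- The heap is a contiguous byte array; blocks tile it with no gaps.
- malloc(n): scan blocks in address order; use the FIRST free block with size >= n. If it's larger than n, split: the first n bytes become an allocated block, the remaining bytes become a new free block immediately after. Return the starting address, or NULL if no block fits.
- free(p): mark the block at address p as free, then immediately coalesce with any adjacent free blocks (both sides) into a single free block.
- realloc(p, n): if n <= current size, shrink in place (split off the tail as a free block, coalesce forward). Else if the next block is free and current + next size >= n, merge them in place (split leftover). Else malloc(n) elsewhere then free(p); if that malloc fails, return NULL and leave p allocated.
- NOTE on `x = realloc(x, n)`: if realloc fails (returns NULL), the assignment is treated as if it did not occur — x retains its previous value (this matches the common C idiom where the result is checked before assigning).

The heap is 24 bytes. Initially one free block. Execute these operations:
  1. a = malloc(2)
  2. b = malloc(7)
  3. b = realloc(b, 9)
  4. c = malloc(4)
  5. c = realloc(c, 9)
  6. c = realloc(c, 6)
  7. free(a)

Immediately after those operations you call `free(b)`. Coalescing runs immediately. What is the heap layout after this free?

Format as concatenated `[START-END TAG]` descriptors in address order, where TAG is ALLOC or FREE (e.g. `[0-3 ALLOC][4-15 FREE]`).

Answer: [0-10 FREE][11-16 ALLOC][17-23 FREE]

Derivation:
Op 1: a = malloc(2) -> a = 0; heap: [0-1 ALLOC][2-23 FREE]
Op 2: b = malloc(7) -> b = 2; heap: [0-1 ALLOC][2-8 ALLOC][9-23 FREE]
Op 3: b = realloc(b, 9) -> b = 2; heap: [0-1 ALLOC][2-10 ALLOC][11-23 FREE]
Op 4: c = malloc(4) -> c = 11; heap: [0-1 ALLOC][2-10 ALLOC][11-14 ALLOC][15-23 FREE]
Op 5: c = realloc(c, 9) -> c = 11; heap: [0-1 ALLOC][2-10 ALLOC][11-19 ALLOC][20-23 FREE]
Op 6: c = realloc(c, 6) -> c = 11; heap: [0-1 ALLOC][2-10 ALLOC][11-16 ALLOC][17-23 FREE]
Op 7: free(a) -> (freed a); heap: [0-1 FREE][2-10 ALLOC][11-16 ALLOC][17-23 FREE]
free(b): b = 2 -> block [2-10 ALLOC]; mark free, coalesce with adjacent free neighbors -> [0-10 FREE][11-16 ALLOC][17-23 FREE]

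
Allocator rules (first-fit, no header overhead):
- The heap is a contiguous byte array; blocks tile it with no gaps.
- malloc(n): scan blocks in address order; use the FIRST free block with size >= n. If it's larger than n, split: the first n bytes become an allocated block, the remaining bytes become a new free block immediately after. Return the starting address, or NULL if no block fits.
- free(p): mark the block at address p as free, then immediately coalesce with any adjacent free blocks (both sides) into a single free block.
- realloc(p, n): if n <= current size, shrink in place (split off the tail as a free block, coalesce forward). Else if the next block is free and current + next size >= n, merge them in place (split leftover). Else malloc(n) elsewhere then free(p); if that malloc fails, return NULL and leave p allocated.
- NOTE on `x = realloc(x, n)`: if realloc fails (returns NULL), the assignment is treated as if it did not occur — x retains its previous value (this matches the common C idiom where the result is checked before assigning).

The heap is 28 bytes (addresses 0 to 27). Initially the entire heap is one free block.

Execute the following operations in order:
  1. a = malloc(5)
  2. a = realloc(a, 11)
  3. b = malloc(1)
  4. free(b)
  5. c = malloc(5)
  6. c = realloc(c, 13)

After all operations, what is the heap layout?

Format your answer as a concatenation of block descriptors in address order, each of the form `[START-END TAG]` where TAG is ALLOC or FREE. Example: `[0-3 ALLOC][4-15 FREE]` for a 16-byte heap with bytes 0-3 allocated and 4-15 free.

Answer: [0-10 ALLOC][11-23 ALLOC][24-27 FREE]

Derivation:
Op 1: a = malloc(5) -> a = 0; heap: [0-4 ALLOC][5-27 FREE]
Op 2: a = realloc(a, 11) -> a = 0; heap: [0-10 ALLOC][11-27 FREE]
Op 3: b = malloc(1) -> b = 11; heap: [0-10 ALLOC][11-11 ALLOC][12-27 FREE]
Op 4: free(b) -> (freed b); heap: [0-10 ALLOC][11-27 FREE]
Op 5: c = malloc(5) -> c = 11; heap: [0-10 ALLOC][11-15 ALLOC][16-27 FREE]
Op 6: c = realloc(c, 13) -> c = 11; heap: [0-10 ALLOC][11-23 ALLOC][24-27 FREE]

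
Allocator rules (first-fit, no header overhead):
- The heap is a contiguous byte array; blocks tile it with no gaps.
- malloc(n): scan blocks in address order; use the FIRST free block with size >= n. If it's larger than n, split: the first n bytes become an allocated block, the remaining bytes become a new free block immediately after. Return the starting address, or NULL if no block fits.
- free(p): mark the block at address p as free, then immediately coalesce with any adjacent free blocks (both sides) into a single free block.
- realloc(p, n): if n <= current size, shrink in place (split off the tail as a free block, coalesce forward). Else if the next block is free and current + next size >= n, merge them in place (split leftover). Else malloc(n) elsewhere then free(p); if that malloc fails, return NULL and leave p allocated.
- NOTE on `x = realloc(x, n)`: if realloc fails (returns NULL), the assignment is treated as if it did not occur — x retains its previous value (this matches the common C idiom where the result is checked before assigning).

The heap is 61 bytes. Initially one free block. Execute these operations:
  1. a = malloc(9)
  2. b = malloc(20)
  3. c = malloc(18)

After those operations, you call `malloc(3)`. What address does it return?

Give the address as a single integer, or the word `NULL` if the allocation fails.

Op 1: a = malloc(9) -> a = 0; heap: [0-8 ALLOC][9-60 FREE]
Op 2: b = malloc(20) -> b = 9; heap: [0-8 ALLOC][9-28 ALLOC][29-60 FREE]
Op 3: c = malloc(18) -> c = 29; heap: [0-8 ALLOC][9-28 ALLOC][29-46 ALLOC][47-60 FREE]
malloc(3): first-fit scan over [0-8 ALLOC][9-28 ALLOC][29-46 ALLOC][47-60 FREE] -> 47

Answer: 47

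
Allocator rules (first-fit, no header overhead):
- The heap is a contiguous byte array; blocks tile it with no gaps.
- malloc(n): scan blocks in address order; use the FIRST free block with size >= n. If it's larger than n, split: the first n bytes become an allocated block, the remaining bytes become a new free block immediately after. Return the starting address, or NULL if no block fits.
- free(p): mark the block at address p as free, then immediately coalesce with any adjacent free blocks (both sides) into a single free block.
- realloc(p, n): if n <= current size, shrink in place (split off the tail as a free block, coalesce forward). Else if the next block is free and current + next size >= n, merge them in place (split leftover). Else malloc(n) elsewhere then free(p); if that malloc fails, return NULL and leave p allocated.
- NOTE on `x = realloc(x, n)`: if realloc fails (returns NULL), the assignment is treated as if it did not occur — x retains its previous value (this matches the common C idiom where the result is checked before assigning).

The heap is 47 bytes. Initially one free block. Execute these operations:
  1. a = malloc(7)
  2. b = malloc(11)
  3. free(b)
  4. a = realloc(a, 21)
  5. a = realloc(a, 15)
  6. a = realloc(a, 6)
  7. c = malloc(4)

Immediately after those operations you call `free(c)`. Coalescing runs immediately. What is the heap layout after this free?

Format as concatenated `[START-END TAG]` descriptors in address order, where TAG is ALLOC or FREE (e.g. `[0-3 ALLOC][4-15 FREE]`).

Op 1: a = malloc(7) -> a = 0; heap: [0-6 ALLOC][7-46 FREE]
Op 2: b = malloc(11) -> b = 7; heap: [0-6 ALLOC][7-17 ALLOC][18-46 FREE]
Op 3: free(b) -> (freed b); heap: [0-6 ALLOC][7-46 FREE]
Op 4: a = realloc(a, 21) -> a = 0; heap: [0-20 ALLOC][21-46 FREE]
Op 5: a = realloc(a, 15) -> a = 0; heap: [0-14 ALLOC][15-46 FREE]
Op 6: a = realloc(a, 6) -> a = 0; heap: [0-5 ALLOC][6-46 FREE]
Op 7: c = malloc(4) -> c = 6; heap: [0-5 ALLOC][6-9 ALLOC][10-46 FREE]
free(c): c = 6 -> block [6-9 ALLOC]; mark free, coalesce with adjacent free neighbors -> [0-5 ALLOC][6-46 FREE]

Answer: [0-5 ALLOC][6-46 FREE]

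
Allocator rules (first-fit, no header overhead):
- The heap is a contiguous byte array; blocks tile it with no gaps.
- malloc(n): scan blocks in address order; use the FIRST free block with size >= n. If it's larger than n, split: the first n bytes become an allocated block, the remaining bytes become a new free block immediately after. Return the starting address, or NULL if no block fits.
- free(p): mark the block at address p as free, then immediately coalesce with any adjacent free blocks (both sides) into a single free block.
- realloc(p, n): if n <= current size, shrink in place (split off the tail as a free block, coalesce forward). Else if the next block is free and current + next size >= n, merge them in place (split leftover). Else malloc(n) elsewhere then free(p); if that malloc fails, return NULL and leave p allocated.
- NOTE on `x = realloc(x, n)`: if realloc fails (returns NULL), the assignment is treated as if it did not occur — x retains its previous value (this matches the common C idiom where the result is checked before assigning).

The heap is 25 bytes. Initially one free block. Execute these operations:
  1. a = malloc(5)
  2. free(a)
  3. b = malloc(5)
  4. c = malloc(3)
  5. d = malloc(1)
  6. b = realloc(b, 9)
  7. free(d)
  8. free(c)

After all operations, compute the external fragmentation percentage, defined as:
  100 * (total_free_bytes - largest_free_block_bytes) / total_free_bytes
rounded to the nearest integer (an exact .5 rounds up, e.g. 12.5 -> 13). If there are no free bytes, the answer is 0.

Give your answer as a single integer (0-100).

Answer: 44

Derivation:
Op 1: a = malloc(5) -> a = 0; heap: [0-4 ALLOC][5-24 FREE]
Op 2: free(a) -> (freed a); heap: [0-24 FREE]
Op 3: b = malloc(5) -> b = 0; heap: [0-4 ALLOC][5-24 FREE]
Op 4: c = malloc(3) -> c = 5; heap: [0-4 ALLOC][5-7 ALLOC][8-24 FREE]
Op 5: d = malloc(1) -> d = 8; heap: [0-4 ALLOC][5-7 ALLOC][8-8 ALLOC][9-24 FREE]
Op 6: b = realloc(b, 9) -> b = 9; heap: [0-4 FREE][5-7 ALLOC][8-8 ALLOC][9-17 ALLOC][18-24 FREE]
Op 7: free(d) -> (freed d); heap: [0-4 FREE][5-7 ALLOC][8-8 FREE][9-17 ALLOC][18-24 FREE]
Op 8: free(c) -> (freed c); heap: [0-8 FREE][9-17 ALLOC][18-24 FREE]
Free blocks: [9 7] total_free=16 largest=9 -> 100*(16-9)/16 = 700/16 = 43.75 -> rounds to 44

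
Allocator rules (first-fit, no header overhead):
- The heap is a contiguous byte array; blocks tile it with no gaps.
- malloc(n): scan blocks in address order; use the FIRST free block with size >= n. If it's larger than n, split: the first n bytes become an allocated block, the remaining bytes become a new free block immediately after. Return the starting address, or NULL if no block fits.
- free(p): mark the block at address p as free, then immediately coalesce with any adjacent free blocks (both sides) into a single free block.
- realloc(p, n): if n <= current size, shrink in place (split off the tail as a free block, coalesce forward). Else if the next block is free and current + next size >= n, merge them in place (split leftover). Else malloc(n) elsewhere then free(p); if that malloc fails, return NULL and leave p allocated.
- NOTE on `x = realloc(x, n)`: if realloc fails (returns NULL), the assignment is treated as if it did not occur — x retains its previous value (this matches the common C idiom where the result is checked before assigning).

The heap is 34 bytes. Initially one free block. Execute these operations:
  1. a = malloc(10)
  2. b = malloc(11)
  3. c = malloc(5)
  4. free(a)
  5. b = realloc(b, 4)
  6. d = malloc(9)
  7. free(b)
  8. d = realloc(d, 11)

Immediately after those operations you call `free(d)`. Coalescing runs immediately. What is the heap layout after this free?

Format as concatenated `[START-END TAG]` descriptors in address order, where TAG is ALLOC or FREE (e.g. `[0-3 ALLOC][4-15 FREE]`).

Op 1: a = malloc(10) -> a = 0; heap: [0-9 ALLOC][10-33 FREE]
Op 2: b = malloc(11) -> b = 10; heap: [0-9 ALLOC][10-20 ALLOC][21-33 FREE]
Op 3: c = malloc(5) -> c = 21; heap: [0-9 ALLOC][10-20 ALLOC][21-25 ALLOC][26-33 FREE]
Op 4: free(a) -> (freed a); heap: [0-9 FREE][10-20 ALLOC][21-25 ALLOC][26-33 FREE]
Op 5: b = realloc(b, 4) -> b = 10; heap: [0-9 FREE][10-13 ALLOC][14-20 FREE][21-25 ALLOC][26-33 FREE]
Op 6: d = malloc(9) -> d = 0; heap: [0-8 ALLOC][9-9 FREE][10-13 ALLOC][14-20 FREE][21-25 ALLOC][26-33 FREE]
Op 7: free(b) -> (freed b); heap: [0-8 ALLOC][9-20 FREE][21-25 ALLOC][26-33 FREE]
Op 8: d = realloc(d, 11) -> d = 0; heap: [0-10 ALLOC][11-20 FREE][21-25 ALLOC][26-33 FREE]
free(d): d = 0 -> block [0-10 ALLOC]; mark free, coalesce with adjacent free neighbors -> [0-20 FREE][21-25 ALLOC][26-33 FREE]

Answer: [0-20 FREE][21-25 ALLOC][26-33 FREE]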